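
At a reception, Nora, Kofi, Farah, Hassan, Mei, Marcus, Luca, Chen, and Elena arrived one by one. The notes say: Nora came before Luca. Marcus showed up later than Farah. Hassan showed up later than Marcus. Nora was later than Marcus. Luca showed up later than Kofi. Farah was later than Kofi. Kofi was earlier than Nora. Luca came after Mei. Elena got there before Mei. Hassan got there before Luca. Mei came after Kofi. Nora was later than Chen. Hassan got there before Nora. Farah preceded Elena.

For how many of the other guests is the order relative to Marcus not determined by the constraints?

Forced before Marcus: Farah and Kofi; forced after Marcus: Hassan, Luca, and Nora.
That leaves Chen, Elena, and Mei with no forced order relative to Marcus — 3.

3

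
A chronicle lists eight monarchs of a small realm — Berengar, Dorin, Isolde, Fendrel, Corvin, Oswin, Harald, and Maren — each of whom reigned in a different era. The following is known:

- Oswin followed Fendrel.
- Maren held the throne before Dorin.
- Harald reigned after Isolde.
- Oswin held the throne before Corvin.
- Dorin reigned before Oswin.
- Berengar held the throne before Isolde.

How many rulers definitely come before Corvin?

Directly stated before Corvin: Oswin.
Dorin reaches Corvin via Dorin → Oswin → Corvin.
Fendrel reaches Corvin via Fendrel → Oswin → Corvin.
Maren reaches Corvin via Maren → Dorin → Oswin → Corvin.
No chain forces Isolde (or any of the others) ahead of Corvin.
That's Dorin, Fendrel, Maren, and Oswin — 4 in all.

4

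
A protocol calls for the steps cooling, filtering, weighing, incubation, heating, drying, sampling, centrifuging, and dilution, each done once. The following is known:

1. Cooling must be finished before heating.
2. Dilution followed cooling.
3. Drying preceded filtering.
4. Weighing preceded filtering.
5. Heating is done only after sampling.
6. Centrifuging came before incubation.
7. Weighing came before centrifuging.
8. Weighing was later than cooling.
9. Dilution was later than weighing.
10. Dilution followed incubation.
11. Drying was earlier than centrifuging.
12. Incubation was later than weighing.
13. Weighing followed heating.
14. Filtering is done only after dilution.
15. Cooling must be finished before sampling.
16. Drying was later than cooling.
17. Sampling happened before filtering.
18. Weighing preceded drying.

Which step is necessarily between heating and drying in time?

weighing

Tracing the constraints gives heating → weighing → drying, so weighing sits after heating and before drying.
No other step is forced both after heating and before drying.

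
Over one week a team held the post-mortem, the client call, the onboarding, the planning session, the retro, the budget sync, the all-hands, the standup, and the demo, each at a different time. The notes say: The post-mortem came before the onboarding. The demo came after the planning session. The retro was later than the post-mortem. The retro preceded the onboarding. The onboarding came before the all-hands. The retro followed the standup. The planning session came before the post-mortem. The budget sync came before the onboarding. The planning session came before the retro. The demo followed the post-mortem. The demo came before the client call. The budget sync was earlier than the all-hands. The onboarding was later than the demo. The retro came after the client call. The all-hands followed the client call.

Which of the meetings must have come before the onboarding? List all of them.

the budget sync, the client call, the demo, the planning session, the post-mortem, the retro, the standup

Directly stated before the onboarding: the budget sync, the demo, the post-mortem, and the retro.
The client call reaches the onboarding via the client call → the retro → the onboarding.
The planning session reaches the onboarding via the planning session → the retro → the onboarding.
The standup reaches the onboarding via the standup → the retro → the onboarding.
No chain forces the all-hands ahead of the onboarding.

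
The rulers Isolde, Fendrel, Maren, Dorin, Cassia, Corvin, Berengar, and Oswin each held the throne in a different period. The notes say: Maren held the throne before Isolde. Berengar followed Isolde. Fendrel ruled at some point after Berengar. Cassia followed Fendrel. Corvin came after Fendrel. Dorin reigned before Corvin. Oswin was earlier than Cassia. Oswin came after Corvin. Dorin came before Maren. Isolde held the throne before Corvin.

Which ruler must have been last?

Every other ruler has a chain of constraints placing them before Cassia, so Cassia is last.

Cassia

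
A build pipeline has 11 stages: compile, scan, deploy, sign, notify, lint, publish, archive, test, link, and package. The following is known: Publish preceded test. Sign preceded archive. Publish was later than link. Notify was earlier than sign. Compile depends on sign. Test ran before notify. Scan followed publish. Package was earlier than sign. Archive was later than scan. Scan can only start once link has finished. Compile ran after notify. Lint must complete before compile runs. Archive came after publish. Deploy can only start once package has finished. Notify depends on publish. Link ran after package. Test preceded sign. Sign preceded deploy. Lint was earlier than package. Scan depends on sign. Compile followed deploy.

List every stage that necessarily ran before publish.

Directly stated before publish: link.
Lint reaches publish via lint → package → link → publish.
Package reaches publish via package → link → publish.

link, lint, package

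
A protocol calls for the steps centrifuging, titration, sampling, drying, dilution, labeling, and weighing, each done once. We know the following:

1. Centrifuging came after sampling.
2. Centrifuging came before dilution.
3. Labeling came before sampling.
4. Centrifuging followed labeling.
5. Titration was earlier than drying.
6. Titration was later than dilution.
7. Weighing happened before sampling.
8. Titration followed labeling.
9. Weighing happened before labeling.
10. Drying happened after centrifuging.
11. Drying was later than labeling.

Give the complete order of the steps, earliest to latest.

The constraints fix every adjacent pair, so only one ordering works:
weighing → labeling → sampling → centrifuging → dilution → titration → drying.

weighing, labeling, sampling, centrifuging, dilution, titration, drying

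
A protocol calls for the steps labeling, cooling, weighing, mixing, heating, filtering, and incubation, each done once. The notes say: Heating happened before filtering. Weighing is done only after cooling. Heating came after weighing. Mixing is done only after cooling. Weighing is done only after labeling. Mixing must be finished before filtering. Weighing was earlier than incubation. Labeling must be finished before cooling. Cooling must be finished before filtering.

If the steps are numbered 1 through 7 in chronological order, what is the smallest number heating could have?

Cooling, labeling, and weighing must all come before heating — 3 forced predecessors.
Nothing else is forced ahead of heating, so its earliest slot is position 3 + 1 = 4.

4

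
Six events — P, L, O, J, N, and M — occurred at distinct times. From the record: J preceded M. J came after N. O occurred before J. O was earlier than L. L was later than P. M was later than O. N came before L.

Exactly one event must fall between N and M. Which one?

J

Tracing the constraints gives N → J → M, so J sits after N and before M.
No other event is forced both after N and before M.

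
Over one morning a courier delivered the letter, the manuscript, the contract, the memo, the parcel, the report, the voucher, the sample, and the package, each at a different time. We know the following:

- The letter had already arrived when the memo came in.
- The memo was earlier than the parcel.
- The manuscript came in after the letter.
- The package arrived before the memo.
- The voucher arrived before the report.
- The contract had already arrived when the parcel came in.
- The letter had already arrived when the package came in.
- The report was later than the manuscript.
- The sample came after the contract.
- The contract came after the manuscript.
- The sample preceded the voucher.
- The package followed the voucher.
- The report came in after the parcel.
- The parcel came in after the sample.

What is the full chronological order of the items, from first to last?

The constraints fix every adjacent pair, so only one ordering works:
the letter → the manuscript → the contract → the sample → the voucher → the package → the memo → the parcel → the report.

the letter, the manuscript, the contract, the sample, the voucher, the package, the memo, the parcel, the report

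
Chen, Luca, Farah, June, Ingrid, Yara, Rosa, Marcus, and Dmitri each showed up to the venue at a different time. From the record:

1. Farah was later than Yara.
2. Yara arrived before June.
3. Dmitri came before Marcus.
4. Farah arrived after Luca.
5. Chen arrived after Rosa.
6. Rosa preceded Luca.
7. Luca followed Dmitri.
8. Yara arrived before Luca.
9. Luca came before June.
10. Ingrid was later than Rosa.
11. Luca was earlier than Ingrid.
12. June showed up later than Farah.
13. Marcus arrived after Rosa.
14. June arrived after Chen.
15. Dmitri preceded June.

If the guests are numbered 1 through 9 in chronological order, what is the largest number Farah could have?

Farah must come before June — 1 guest forced after them.
Everything else can be placed before Farah in some valid order, so Farah can sit as late as position 9 − 1 = 8.

8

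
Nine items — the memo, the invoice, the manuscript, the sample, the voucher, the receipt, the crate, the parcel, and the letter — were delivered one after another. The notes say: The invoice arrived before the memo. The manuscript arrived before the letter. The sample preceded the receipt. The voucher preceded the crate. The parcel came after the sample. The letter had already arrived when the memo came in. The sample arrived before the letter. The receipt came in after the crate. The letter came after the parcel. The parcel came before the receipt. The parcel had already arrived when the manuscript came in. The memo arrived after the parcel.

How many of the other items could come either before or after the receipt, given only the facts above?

4

Forced before the receipt: the crate, the parcel, the sample, and the voucher.
That leaves the invoice, the letter, the manuscript, and the memo with no forced order relative to the receipt — 4.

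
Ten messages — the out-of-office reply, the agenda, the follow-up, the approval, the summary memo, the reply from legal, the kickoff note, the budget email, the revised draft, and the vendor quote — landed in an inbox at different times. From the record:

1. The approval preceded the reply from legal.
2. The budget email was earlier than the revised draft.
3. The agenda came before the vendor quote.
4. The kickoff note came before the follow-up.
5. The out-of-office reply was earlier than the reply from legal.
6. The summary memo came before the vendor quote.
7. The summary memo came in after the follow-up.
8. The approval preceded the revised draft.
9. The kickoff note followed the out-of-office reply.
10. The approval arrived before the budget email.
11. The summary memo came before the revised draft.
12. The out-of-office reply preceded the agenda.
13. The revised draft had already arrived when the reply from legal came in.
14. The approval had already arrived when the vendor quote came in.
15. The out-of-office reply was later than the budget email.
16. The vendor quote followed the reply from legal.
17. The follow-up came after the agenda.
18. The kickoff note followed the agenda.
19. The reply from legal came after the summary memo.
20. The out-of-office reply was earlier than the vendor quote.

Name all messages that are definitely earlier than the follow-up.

Directly stated before the follow-up: the agenda and the kickoff note.
The approval reaches the follow-up via the approval → the budget email → the out-of-office reply → the kickoff note → the follow-up.
The budget email reaches the follow-up via the budget email → the out-of-office reply → the kickoff note → the follow-up.
The out-of-office reply reaches the follow-up via the out-of-office reply → the kickoff note → the follow-up.
No chain forces the summary memo (or any of the others) ahead of the follow-up.

the agenda, the approval, the budget email, the kickoff note, the out-of-office reply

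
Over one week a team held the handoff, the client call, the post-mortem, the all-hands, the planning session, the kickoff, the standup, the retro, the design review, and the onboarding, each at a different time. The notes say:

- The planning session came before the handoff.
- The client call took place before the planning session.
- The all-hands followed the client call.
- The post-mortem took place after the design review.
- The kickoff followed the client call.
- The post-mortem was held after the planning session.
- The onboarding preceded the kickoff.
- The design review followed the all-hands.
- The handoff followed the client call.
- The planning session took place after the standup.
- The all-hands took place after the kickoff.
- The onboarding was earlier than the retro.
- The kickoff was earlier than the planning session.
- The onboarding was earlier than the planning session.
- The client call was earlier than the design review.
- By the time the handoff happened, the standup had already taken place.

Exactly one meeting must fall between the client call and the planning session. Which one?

Tracing the constraints gives the client call → the kickoff → the planning session, so the kickoff sits after the client call and before the planning session.
No other meeting is forced both after the client call and before the planning session.

the kickoff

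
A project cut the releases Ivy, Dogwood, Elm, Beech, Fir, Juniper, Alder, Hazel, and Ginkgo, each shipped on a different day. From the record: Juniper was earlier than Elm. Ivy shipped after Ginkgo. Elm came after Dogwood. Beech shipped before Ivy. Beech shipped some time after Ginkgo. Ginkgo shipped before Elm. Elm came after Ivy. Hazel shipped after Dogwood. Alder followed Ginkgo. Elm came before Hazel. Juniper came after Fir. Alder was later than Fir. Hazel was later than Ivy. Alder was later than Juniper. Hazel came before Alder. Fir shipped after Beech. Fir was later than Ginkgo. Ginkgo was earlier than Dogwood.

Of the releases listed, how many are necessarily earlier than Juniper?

3

Directly stated before Juniper: Fir.
Beech reaches Juniper via Beech → Fir → Juniper.
Ginkgo reaches Juniper via Ginkgo → Fir → Juniper.
That's Beech, Fir, and Ginkgo — 3 in all.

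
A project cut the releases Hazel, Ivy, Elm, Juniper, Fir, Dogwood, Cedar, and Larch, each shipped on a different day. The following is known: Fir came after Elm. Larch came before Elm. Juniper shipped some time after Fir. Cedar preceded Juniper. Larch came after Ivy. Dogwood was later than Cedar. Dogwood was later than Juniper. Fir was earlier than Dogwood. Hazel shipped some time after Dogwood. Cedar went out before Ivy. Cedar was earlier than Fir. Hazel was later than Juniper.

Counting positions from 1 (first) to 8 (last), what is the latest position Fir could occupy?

Fir must come before Dogwood, Hazel, and Juniper — 3 releases forced after it.
Everything else can be placed before Fir in some valid order, so Fir can sit as late as position 8 − 3 = 5.

5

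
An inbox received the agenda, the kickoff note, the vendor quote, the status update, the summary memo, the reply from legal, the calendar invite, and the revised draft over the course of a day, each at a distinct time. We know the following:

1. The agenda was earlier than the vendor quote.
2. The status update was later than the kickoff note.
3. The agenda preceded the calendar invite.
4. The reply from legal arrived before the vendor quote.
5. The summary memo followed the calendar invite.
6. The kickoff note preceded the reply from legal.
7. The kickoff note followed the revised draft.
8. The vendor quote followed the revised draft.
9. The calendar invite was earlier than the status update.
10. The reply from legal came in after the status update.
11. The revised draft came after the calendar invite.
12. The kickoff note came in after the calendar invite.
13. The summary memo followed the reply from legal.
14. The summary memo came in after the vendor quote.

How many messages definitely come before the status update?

Directly stated before the status update: the calendar invite and the kickoff note.
The agenda reaches the status update via the agenda → the calendar invite → the status update.
The revised draft reaches the status update via the revised draft → the kickoff note → the status update.
That's the agenda, the calendar invite, the kickoff note, and the revised draft — 4 in all.

4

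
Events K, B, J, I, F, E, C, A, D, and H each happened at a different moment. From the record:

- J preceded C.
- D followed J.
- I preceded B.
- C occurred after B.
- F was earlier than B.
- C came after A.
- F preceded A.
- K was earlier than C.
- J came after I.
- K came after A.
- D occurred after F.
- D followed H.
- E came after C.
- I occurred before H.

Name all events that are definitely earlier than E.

Directly stated before E: C.
A reaches E via A → C → E.
B reaches E via B → C → E.
F reaches E via F → A → C → E.
Likewise I, J, and K each reach E by chaining the stated constraints.
No chain forces H (or any of the others) ahead of E.

A, B, C, F, I, J, K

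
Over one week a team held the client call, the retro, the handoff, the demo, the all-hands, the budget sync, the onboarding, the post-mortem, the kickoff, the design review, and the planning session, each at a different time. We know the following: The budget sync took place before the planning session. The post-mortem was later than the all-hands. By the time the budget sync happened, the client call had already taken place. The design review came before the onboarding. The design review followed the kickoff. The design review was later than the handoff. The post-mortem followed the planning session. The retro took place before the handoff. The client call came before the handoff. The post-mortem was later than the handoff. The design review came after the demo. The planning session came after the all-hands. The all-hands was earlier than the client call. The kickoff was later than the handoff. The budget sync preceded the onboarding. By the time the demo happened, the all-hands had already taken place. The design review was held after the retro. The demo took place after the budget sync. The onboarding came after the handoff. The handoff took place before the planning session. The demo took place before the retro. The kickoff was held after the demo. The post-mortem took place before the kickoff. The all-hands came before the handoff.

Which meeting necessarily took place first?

The all-hands has a chain of constraints placing it before every other meeting, so the all-hands must be first.

the all-hands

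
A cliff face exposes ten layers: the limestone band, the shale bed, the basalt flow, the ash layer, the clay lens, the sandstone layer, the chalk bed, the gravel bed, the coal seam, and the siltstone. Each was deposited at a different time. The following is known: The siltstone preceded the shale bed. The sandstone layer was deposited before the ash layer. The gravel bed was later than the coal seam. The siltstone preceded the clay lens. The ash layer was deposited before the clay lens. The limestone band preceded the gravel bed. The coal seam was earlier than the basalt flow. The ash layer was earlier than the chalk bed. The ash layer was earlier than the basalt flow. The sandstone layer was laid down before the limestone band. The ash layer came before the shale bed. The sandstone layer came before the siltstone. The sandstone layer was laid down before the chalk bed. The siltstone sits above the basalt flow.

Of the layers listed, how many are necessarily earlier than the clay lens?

Directly stated before the clay lens: the ash layer and the siltstone.
The basalt flow reaches the clay lens via the basalt flow → the siltstone → the clay lens.
The coal seam reaches the clay lens via the coal seam → the basalt flow → the siltstone → the clay lens.
The sandstone layer reaches the clay lens via the sandstone layer → the ash layer → the clay lens.
No chain forces the chalk bed (or any of the others) ahead of the clay lens.
That's the ash layer, the basalt flow, the coal seam, the sandstone layer, and the siltstone — 5 in all.

5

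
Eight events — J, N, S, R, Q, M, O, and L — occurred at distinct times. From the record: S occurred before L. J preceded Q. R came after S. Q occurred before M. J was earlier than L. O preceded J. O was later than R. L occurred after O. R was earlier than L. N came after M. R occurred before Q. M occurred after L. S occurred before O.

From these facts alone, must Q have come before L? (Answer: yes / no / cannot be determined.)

cannot be determined

No chain of stated constraints runs from Q to L, and none runs from L to Q either.
So the relative order of Q and L is not fixed by the given facts.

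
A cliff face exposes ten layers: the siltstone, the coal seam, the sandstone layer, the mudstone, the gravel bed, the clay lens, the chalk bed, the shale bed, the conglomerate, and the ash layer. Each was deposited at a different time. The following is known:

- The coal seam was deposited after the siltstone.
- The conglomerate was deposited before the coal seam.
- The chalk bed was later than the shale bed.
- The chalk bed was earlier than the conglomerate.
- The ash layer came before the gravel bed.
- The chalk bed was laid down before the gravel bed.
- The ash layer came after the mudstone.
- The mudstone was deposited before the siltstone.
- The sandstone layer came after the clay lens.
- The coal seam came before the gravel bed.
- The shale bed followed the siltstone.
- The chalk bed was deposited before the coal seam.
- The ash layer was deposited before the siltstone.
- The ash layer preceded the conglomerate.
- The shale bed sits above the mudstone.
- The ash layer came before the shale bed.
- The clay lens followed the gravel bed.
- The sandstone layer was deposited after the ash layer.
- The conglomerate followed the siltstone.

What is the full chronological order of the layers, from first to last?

The constraints fix every adjacent pair, so only one ordering works:
the mudstone → the ash layer → the siltstone → the shale bed → the chalk bed → the conglomerate → the coal seam → the gravel bed → the clay lens → the sandstone layer.

the mudstone, the ash layer, the siltstone, the shale bed, the chalk bed, the conglomerate, the coal seam, the gravel bed, the clay lens, the sandstone layer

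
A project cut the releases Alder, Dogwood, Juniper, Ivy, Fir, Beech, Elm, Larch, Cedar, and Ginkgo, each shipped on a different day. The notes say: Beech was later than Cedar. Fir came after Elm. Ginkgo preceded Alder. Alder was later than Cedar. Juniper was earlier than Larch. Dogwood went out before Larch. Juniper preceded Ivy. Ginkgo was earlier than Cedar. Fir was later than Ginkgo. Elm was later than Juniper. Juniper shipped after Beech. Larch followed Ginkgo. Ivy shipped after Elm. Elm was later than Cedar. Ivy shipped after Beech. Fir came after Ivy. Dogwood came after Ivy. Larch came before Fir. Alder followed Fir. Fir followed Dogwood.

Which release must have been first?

Ginkgo has a chain of constraints placing it before every other release, so Ginkgo must be first.

Ginkgo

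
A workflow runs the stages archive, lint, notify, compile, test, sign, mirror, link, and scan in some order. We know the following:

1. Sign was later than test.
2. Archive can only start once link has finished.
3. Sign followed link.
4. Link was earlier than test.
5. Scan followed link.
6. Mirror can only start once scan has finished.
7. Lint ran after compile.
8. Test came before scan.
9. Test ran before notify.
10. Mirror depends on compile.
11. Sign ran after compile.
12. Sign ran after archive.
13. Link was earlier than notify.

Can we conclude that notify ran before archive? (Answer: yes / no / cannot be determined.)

cannot be determined

No chain of stated constraints runs from notify to archive, and none runs from archive to notify either.
So the relative order of notify and archive is not fixed by the given facts.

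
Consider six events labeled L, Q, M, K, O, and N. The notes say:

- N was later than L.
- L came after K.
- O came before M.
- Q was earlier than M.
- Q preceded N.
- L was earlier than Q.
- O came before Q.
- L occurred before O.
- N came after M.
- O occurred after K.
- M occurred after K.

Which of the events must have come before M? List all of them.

K, L, O, Q

Directly stated before M: K, O, and Q.
L reaches M via L → O → M.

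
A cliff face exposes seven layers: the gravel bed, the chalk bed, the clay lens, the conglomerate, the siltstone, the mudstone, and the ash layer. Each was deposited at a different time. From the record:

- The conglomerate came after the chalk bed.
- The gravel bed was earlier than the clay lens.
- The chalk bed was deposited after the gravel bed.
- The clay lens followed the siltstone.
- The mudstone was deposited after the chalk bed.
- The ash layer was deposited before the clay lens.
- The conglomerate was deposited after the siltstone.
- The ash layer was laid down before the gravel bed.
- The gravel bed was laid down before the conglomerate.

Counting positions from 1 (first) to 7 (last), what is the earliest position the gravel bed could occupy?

The ash layer must come before the gravel bed — 1 forced predecessor.
Nothing else is forced ahead of the gravel bed, so its earliest slot is position 1 + 1 = 2.

2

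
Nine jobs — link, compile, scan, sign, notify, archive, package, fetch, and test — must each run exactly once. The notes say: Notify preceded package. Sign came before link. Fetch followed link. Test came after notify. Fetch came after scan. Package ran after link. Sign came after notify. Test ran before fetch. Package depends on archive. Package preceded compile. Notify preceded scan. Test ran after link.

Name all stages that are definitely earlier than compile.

Directly stated before compile: package.
Archive reaches compile via archive → package → compile.
Link reaches compile via link → package → compile.
Notify reaches compile via notify → package → compile.
Likewise sign reaches compile by chaining the stated constraints.
No chain forces scan (or any of the others) ahead of compile.

archive, link, notify, package, sign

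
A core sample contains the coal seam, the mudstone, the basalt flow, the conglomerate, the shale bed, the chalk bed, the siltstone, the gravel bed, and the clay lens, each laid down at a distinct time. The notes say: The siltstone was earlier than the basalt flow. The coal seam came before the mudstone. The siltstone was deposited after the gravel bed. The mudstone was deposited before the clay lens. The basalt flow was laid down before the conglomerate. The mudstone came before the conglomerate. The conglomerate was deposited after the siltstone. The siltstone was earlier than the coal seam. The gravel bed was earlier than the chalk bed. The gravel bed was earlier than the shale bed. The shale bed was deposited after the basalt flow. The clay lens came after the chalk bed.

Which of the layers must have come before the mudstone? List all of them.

Directly stated before the mudstone: the coal seam.
The gravel bed reaches the mudstone via the gravel bed → the siltstone → the coal seam → the mudstone.
The siltstone reaches the mudstone via the siltstone → the coal seam → the mudstone.

the coal seam, the gravel bed, the siltstone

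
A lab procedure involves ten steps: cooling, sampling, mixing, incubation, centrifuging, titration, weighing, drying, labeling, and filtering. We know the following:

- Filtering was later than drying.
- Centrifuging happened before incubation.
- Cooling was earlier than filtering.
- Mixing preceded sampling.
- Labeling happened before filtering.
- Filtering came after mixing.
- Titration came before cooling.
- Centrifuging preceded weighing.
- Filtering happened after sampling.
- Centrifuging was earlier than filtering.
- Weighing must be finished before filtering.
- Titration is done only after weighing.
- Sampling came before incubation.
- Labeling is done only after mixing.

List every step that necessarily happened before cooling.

centrifuging, titration, weighing

Directly stated before cooling: titration.
Centrifuging reaches cooling via centrifuging → weighing → titration → cooling.
Weighing reaches cooling via weighing → titration → cooling.
No chain forces mixing (or any of the others) ahead of cooling.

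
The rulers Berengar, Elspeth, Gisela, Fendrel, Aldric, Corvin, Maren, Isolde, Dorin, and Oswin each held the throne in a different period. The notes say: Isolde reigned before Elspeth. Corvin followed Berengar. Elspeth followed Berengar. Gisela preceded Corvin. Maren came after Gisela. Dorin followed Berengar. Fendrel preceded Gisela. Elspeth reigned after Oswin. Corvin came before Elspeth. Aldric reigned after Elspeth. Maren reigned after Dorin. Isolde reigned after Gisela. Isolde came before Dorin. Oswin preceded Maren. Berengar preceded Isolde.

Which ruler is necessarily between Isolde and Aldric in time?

Elspeth

Tracing the constraints gives Isolde → Elspeth → Aldric, so Elspeth sits after Isolde and before Aldric.
No other ruler is forced both after Isolde and before Aldric.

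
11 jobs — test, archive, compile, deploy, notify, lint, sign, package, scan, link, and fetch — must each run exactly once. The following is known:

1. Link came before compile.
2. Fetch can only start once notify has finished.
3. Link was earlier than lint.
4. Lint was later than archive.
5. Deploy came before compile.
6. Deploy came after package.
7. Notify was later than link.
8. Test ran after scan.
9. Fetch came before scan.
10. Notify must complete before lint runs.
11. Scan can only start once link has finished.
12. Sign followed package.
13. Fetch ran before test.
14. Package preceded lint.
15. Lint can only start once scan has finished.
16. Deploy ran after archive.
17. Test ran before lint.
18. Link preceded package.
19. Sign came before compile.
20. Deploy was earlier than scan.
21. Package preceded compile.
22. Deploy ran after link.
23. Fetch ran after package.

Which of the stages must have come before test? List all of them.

archive, deploy, fetch, link, notify, package, scan

Directly stated before test: fetch and scan.
Archive reaches test via archive → deploy → scan → test.
Deploy reaches test via deploy → scan → test.
Link reaches test via link → scan → test.
Likewise notify and package each reach test by chaining the stated constraints.
No chain forces compile (or any of the others) ahead of test.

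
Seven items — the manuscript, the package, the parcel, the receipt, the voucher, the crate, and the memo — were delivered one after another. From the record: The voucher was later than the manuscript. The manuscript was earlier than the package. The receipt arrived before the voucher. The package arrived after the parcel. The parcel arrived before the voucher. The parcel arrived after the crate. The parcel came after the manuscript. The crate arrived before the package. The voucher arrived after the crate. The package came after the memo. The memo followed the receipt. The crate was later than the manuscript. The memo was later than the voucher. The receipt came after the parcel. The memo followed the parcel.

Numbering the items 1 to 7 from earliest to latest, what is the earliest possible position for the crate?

2

The manuscript must come before the crate — 1 forced predecessor.
Nothing else is forced ahead of the crate, so its earliest slot is position 1 + 1 = 2.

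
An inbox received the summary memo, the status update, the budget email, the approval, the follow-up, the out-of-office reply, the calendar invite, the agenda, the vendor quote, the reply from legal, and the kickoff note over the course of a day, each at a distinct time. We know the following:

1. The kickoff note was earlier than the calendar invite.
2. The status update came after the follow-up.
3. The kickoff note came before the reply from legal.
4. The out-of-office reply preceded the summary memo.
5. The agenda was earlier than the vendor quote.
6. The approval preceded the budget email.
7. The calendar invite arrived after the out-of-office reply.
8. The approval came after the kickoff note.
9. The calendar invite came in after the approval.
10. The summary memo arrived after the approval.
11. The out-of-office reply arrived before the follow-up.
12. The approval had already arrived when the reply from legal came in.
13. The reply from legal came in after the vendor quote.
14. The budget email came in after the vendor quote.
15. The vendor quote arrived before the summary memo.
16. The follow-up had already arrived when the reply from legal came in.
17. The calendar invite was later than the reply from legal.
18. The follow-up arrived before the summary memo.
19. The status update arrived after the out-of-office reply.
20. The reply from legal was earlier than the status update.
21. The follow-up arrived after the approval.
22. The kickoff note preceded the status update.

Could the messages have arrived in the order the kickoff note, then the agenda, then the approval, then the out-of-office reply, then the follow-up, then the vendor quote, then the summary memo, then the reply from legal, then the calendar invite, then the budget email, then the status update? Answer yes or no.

Check each stated constraint against the proposed order — e.g. the kickoff note is ahead of the calendar invite; the kickoff note is ahead of the status update. Every pair is in the required order; nothing is violated.

yes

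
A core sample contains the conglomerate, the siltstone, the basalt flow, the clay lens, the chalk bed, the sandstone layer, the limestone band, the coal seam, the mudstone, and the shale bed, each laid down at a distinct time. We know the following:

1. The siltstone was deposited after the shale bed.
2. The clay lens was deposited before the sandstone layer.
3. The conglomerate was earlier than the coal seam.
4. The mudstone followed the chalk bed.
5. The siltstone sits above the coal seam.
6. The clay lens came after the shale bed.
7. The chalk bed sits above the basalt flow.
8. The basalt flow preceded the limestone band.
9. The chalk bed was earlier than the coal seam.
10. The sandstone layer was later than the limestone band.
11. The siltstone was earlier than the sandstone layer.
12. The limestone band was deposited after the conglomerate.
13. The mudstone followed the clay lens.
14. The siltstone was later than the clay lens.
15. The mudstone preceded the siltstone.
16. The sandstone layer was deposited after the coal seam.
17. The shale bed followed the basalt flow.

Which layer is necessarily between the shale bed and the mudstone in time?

Tracing the constraints gives the shale bed → the clay lens → the mudstone, so the clay lens sits after the shale bed and before the mudstone.
No other layer is forced both after the shale bed and before the mudstone.

the clay lens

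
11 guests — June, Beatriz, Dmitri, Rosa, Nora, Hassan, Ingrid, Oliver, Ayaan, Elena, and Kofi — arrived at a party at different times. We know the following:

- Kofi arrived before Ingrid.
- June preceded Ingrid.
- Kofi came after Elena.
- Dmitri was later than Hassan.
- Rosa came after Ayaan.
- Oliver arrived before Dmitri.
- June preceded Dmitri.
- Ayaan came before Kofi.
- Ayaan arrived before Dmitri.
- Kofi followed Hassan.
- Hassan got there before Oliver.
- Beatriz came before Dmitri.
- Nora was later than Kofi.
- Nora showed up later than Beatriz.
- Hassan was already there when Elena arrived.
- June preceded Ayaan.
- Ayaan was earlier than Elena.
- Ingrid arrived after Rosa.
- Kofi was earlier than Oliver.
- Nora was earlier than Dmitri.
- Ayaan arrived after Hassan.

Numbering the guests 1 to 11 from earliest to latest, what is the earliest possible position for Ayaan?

3

Hassan and June must both come before Ayaan — 2 forced predecessors.
Nothing else is forced ahead of Ayaan, so their earliest slot is position 2 + 1 = 3.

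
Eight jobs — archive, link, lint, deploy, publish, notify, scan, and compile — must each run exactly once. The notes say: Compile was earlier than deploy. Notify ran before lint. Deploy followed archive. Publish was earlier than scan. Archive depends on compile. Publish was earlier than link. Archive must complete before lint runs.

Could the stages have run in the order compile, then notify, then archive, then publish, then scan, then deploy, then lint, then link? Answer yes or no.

yes

Check each stated constraint against the proposed order — e.g. notify is ahead of lint; compile is ahead of deploy. Every pair is in the required order; nothing is violated.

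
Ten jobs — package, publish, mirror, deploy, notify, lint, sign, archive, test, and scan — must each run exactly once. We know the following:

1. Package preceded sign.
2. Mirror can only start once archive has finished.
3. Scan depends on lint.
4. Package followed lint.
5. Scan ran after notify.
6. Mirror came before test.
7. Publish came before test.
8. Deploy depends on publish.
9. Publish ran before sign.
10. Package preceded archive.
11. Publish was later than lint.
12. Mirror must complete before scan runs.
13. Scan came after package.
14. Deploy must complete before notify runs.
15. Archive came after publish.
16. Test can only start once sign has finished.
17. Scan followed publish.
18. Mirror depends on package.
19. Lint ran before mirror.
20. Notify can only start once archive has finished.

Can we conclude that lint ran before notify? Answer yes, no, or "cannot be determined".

yes

Chain the constraints: lint → publish → deploy → notify. Each link is directly stated, so lint comes before notify.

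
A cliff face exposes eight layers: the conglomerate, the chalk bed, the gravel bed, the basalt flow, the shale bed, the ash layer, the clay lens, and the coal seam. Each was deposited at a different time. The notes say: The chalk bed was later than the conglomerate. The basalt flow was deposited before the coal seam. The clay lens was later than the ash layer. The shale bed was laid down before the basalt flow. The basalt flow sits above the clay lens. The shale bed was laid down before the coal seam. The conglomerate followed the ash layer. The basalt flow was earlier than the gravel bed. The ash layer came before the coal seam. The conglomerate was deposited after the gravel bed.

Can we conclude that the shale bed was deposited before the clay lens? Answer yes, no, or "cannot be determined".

No chain of stated constraints runs from the shale bed to the clay lens, and none runs from the clay lens to the shale bed either.
So the relative order of the shale bed and the clay lens is not fixed by the given facts.

cannot be determined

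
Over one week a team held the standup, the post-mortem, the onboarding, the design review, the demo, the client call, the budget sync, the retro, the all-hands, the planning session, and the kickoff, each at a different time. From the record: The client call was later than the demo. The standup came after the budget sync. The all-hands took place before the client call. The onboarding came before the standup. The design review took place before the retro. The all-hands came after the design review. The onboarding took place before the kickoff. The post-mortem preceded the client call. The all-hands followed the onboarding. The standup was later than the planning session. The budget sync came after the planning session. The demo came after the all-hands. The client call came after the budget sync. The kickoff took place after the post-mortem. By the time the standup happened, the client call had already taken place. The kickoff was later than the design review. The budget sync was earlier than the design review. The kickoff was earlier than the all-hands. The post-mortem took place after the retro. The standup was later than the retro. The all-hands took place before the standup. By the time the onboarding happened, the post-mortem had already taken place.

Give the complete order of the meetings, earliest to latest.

the planning session, the budget sync, the design review, the retro, the post-mortem, the onboarding, the kickoff, the all-hands, the demo, the client call, the standup

The constraints fix every adjacent pair, so only one ordering works:
the planning session → the budget sync → the design review → the retro → the post-mortem → the onboarding → the kickoff → the all-hands → the demo → the client call → the standup.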